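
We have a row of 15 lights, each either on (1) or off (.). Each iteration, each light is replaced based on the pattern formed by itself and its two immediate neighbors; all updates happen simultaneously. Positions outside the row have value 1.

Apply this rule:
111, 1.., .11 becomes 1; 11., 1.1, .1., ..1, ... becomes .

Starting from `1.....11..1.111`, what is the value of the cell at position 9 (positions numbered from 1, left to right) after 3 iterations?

.

iteration 1: .1....1.1...111
iteration 2: ..1......1..111
iteration 3: 1..1......1.111
position 9 holds .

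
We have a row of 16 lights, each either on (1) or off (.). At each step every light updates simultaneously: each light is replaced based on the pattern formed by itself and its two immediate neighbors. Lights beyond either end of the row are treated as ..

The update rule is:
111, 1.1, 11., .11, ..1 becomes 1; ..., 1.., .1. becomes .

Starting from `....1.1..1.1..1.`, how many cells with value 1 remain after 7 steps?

...1.1..1.1..1..
..1.1..1.1..1...
.1.1..1.1..1....
1.1..1.1..1.....
.1..1.1..1......
1..1.1..1.......
..1.1..1........
count of 1: 3

3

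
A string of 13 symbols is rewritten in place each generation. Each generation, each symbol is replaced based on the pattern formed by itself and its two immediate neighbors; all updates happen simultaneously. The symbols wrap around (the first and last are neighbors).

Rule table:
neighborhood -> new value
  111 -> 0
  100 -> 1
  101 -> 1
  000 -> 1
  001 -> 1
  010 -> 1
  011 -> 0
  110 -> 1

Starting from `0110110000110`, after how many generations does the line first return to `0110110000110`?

1011011111011
1101100001100
0110111110111
1011000011001
1101111101110
0110000110011
1011111011101
1100001100110
0111110111011
1000011001101
1111101110110
0000110011011
1111011101101
0001100110110
1110111011011
0011001101100
1101110110111
0110011011000
1011101101111
1100110110000
0111011011111
1001101100001
1110110111110
0011011000011
1101101111101
0110110000110

26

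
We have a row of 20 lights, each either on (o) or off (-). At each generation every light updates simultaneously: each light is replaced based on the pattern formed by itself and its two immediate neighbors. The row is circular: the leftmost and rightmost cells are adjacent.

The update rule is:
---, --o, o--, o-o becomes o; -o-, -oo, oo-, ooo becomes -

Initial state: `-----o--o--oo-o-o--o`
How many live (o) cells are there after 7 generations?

13

ooooo-oo-oo--o-o-oo-
-----o--o--oo-o-o--o  (repeats generation 0; period 2)
generation 7: ooooo-oo-oo--o-o-oo-
count of o: 13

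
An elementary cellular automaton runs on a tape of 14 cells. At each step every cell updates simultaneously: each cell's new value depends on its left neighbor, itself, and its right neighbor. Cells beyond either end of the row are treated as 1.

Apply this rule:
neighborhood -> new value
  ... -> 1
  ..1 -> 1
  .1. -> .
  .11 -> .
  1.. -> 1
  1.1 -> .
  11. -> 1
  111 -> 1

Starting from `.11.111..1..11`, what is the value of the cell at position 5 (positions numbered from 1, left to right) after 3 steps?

..1..1111.11.1
11.11.111..1..
11..1..1111.11
position 5 holds 1

1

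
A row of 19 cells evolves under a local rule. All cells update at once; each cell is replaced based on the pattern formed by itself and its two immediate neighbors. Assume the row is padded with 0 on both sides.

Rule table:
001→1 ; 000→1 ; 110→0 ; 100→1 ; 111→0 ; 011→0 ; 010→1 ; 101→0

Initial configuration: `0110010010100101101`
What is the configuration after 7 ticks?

0001111111111100000

1001111110111100001
1110000000000011111
0001111111111100000
1110000000000011111  (repeats tick 2; period 2)
tick 7: 0001111111111100000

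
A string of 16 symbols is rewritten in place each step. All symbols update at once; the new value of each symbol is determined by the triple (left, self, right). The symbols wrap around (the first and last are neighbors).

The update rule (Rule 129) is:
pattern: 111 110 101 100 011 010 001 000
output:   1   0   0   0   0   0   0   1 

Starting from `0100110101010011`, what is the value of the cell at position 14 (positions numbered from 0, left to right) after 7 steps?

0000000000000000
1111111111111111
1111111111111111  (fixed point — unchanged through step 7)
position 14 holds 1

1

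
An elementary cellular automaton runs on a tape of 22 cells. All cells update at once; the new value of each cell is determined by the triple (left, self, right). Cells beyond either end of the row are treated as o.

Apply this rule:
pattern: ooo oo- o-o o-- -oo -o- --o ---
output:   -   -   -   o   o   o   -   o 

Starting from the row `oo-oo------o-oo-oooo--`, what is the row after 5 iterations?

---o-ooooo-o-o--o---o-
oo-o-o-----o-oo-ooo-o-
---o-ooooo-o-o--o---o-  (repeats iteration 1; period 2)
iteration 5: ---o-ooooo-o-o--o---o-

---o-ooooo-o-o--o---o-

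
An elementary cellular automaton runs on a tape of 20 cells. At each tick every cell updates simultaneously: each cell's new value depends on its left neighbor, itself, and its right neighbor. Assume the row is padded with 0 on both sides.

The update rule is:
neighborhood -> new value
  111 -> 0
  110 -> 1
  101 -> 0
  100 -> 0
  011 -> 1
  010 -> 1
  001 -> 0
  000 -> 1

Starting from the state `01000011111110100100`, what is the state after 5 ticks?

01011010101010100101

tick 1: 01011010000010100101
tick 2: 01011010111010100101
tick 3: 01011010101010100101
tick 4: 01011010101010100101  (fixed point — unchanged through tick 5)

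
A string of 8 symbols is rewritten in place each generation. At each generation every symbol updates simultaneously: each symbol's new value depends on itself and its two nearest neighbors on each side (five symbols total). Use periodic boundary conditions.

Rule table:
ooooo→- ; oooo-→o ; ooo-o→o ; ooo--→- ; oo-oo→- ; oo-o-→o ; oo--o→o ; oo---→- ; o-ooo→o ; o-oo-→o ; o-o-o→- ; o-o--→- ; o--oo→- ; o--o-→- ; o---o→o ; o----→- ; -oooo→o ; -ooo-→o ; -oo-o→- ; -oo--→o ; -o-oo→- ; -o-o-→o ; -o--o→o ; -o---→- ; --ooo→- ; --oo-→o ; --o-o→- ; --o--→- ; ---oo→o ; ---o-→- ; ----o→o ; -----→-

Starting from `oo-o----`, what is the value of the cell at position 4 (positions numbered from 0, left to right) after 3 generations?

o

generation 1: o-o---oo
generation 2: oo--oo-o
generation 3: o-o-o--o
position 4 holds o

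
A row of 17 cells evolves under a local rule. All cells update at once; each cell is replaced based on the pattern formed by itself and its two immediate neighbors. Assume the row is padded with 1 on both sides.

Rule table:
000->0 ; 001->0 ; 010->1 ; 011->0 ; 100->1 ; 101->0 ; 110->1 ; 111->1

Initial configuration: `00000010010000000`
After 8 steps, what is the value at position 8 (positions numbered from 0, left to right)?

0

10000011011000000
11000001001100000
11100001100110000
11110000110011000
11111000011001100
11111100001100110
11111110000110010
11111111000011010
position 8 holds 0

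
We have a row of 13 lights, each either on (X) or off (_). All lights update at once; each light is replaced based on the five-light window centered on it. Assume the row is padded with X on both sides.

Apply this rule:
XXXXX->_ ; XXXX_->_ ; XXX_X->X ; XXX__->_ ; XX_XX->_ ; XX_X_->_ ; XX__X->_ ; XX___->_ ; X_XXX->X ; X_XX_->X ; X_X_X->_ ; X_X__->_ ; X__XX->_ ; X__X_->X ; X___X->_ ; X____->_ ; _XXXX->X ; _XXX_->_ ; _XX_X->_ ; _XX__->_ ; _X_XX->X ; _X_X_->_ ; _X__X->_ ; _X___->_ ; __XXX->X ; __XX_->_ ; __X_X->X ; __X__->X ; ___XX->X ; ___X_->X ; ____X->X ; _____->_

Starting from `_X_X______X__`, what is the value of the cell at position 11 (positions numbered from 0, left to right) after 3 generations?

X

generation 1: ________XXX__
generation 2: ______XXX____
generation 3: ____XXX____XX
position 11 holds X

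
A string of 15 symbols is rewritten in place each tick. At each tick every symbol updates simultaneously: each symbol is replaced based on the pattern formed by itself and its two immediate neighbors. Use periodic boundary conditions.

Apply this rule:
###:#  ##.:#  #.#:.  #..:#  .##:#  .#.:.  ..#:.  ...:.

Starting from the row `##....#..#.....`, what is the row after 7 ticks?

#########....#.

###....#..#....
####....#..#...
#####....#..#..
######....#..#.
#######....#...
########....#..
#########....#.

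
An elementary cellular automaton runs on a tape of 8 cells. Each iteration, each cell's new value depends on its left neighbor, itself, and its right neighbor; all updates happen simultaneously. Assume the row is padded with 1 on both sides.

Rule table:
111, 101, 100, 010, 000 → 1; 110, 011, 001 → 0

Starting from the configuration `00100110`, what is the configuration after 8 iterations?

10110001
01001100
11100010
11011011
10100101
01110110
10101001
01111100

01111100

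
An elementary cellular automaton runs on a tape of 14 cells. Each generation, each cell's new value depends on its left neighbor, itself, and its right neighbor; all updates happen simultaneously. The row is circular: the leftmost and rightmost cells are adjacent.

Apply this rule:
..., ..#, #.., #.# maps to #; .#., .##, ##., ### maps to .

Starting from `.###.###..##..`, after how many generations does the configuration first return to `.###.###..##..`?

2

#...#...##..##
.###.###..##..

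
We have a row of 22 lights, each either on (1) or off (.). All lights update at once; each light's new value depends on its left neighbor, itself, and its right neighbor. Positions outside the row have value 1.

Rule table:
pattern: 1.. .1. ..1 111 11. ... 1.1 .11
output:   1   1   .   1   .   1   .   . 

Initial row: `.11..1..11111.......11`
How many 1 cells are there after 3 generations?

13

generation 1: ...1.11..111.111111..1
generation 2: 11.1...1..1...1111.1..
generation 3: 1..111.11.111..11..11.
count of 1: 13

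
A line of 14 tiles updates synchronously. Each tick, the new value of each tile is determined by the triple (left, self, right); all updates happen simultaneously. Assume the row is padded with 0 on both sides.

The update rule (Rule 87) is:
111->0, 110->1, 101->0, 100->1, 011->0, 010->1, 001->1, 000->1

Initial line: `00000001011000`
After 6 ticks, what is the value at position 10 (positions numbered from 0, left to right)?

tick 1: 11111111001111
tick 2: 00000001110001
tick 3: 11111110011111
tick 4: 00000011100001
tick 5: 11111100111111
tick 6: 00000111000001
position 10 holds 0

0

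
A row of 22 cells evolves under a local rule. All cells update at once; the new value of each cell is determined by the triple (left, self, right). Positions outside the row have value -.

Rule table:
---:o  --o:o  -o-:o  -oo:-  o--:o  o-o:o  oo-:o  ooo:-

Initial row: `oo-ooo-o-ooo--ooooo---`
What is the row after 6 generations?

ooo---ooo--ooooo-----o

-oo--oooo--ooo----oooo
o-ooo---ooo--ooooo---o
oo--oooo--ooo----ooooo
-ooo---ooo--ooooo----o
o--oooo--ooo----oooooo
ooo---ooo--ooooo-----o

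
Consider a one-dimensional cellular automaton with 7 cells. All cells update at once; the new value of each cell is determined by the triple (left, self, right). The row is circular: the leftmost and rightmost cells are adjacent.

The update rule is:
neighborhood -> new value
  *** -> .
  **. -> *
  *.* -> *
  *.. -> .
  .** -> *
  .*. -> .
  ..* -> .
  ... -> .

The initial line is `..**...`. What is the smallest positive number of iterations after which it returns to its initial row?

..**...

1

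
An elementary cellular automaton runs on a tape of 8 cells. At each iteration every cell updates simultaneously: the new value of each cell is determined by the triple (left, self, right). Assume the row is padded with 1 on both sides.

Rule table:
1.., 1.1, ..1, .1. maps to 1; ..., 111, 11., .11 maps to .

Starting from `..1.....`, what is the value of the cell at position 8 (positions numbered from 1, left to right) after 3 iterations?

1111...1
....1.1.
1..11111
position 8 holds 1

1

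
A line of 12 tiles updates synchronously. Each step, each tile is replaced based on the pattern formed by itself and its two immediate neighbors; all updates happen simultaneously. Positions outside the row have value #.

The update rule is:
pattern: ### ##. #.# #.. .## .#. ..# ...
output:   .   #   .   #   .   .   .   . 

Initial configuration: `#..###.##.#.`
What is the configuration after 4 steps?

step 1: ##...#..#...
step 2: .##...#..#..
step 3: ..##...#..#.
step 4: #..##...#...

#..##...#...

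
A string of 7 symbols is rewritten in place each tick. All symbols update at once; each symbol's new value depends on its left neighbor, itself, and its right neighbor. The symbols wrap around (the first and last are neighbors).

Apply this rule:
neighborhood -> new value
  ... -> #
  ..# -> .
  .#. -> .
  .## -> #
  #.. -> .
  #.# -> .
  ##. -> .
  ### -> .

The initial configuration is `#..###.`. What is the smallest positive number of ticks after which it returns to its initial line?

...#...
##...##
...#.#.
##.....
#..###.

5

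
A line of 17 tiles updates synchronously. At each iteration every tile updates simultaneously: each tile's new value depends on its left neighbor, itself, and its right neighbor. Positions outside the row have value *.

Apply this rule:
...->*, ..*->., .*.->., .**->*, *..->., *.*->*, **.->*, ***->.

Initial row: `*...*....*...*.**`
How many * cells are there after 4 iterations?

7

*.*...**...*..**.
**..*.**.*....***
.*...****..**.*..
*..*.*..*..***...
count of *: 7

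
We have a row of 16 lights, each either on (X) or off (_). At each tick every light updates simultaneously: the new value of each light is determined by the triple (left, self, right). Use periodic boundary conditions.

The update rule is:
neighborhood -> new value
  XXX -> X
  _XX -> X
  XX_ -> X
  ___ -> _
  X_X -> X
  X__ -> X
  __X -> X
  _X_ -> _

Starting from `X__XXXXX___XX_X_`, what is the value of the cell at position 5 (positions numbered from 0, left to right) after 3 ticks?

tick 1: _XXXXXXXX_XXXX_X
tick 2: XXXXXXXXXXXXXXX_
tick 3: XXXXXXXXXXXXXXXX
position 5 holds X

X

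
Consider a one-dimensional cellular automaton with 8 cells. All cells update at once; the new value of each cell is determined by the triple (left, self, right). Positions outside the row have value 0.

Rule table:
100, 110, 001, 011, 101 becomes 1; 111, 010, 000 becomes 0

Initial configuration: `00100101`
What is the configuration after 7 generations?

10100101

generation 1: 01011010
generation 2: 10111101
generation 3: 01100110
generation 4: 11111111
generation 5: 10000001
generation 6: 01000010
generation 7: 10100101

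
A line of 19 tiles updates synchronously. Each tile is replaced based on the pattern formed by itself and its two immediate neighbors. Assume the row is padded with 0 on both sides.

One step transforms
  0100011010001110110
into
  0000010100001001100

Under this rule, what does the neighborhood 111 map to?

0

At position 13 the neighborhood is 111; the next row has 0 there.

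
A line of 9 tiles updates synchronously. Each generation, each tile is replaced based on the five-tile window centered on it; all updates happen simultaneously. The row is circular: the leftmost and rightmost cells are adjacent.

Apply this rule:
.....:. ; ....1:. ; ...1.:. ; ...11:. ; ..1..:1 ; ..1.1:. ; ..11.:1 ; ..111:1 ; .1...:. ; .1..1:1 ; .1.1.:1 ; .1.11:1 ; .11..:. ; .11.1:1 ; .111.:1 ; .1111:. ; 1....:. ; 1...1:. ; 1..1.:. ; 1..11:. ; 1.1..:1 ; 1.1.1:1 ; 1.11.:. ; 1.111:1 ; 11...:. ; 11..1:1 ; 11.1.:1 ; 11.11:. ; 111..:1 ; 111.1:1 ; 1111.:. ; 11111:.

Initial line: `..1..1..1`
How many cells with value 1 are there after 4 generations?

generation 1: 1.11.11.1
generation 2: 1..1..1..
generation 3: 11.11.11.
generation 4: .1..1..1.
count of 1: 3

3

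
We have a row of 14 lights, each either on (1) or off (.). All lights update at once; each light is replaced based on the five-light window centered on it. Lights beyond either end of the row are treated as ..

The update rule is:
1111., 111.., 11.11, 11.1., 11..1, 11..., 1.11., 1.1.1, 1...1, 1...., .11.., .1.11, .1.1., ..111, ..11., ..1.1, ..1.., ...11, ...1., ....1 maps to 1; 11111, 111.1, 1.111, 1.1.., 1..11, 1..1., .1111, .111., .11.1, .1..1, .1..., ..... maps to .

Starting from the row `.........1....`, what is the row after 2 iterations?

.....111..1..1

.......111.1..
.....111..1..1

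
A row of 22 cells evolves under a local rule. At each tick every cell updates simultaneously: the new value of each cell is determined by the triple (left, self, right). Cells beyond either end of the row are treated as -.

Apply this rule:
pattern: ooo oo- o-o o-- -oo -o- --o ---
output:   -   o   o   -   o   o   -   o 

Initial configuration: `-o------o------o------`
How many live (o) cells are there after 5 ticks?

13

tick 1: -o-oooo-o-oooo-o-ooooo
tick 2: -ooo--ooooo--ooooo---o
tick 3: -o-o--o---o--o---o-o-o
tick 4: -ooo--o-o-o--o-o-ooooo
tick 5: -o-o--ooooo--ooooo---o
count of o: 13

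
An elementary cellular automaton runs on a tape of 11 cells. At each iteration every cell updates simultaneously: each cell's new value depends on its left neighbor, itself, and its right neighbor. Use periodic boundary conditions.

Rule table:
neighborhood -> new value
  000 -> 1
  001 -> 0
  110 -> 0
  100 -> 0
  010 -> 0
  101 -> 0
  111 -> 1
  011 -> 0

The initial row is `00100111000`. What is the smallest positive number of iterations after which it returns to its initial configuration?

11

iteration 1: 10000010011
iteration 2: 00111000001
iteration 3: 00010011100
iteration 4: 11000001001
iteration 5: 10011100000
iteration 6: 00001001110
iteration 7: 11100000100
iteration 8: 01001110000
iteration 9: 00000100111
iteration 10: 01110000010
iteration 11: 00100111000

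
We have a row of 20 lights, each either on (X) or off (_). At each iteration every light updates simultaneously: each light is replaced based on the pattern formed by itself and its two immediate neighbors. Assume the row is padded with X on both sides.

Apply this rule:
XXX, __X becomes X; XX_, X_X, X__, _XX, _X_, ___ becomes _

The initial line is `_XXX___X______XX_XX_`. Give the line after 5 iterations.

__X______X______X__X

__X___X______X______
_X___X______X______X
____X______X______X_
___X______X______X__
__X______X______X__X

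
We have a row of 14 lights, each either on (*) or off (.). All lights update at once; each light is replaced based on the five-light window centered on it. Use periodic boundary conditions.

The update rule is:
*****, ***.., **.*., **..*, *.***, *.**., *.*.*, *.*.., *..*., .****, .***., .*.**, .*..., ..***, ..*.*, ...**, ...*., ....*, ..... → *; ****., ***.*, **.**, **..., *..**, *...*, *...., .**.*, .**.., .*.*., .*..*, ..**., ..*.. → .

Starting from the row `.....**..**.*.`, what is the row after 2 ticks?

.****..*...***
.**.***.*.***.

.**.***.*.***.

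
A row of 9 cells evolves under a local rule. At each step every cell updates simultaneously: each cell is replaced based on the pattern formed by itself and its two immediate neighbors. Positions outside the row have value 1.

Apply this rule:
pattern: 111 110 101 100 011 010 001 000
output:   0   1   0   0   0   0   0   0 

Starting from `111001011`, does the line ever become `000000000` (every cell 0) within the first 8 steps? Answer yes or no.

001000000
000000000
all cells are 0 at step 2

yes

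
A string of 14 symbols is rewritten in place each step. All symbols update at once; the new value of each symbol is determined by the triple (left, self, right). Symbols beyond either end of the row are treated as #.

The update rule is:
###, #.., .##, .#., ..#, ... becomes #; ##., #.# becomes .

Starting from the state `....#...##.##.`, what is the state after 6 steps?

####.#########

#########..#..
########.#####
#######..#####
######.#######
#####..#######
####.#########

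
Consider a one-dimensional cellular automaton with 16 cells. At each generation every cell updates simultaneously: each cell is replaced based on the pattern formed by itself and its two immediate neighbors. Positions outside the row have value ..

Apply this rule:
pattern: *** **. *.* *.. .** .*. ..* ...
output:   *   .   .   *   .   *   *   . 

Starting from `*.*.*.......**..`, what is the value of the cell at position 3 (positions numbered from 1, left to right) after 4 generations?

.

*.*.**.....*..*.
*.*...*...******
*.**.***.*.****.
*.....*..*..**.*
position 3 holds .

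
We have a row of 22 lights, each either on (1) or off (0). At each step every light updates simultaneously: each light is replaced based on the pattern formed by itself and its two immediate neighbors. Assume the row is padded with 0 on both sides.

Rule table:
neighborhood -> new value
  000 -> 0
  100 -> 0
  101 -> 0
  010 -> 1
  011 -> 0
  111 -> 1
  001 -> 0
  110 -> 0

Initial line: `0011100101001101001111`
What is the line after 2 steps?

step 1: 0001000101000001000110
step 2: 0001000101000001000000

0001000101000001000000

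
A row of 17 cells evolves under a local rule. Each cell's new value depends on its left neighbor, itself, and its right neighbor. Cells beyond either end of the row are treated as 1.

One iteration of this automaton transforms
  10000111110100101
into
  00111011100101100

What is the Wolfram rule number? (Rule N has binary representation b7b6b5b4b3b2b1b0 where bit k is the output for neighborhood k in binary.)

135

position 6: 111 → 1  (bit 7 = 1)
position 0: 110 → 0  (bit 6 = 0)
position 10: 101 → 0  (bit 5 = 0)
position 1: 100 → 0  (bit 4 = 0)
position 5: 011 → 0  (bit 3 = 0)
position 11: 010 → 1  (bit 2 = 1)
position 4: 001 → 1  (bit 1 = 1)
position 2: 000 → 1  (bit 0 = 1)
bits b7..b0 = 10000111 = 135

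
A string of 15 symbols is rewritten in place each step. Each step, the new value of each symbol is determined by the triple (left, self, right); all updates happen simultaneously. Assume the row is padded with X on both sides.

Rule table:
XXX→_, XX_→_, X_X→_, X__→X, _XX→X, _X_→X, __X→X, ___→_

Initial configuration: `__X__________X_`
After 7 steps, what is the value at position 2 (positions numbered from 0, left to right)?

_

XXXX________XX_
____X______XX__
X__XXX____XX_XX
_XXX__X__XX__X_
_X__XXXXXX_XXX_
_XXXX______X___
_X___X____XXX_X
position 2 holds _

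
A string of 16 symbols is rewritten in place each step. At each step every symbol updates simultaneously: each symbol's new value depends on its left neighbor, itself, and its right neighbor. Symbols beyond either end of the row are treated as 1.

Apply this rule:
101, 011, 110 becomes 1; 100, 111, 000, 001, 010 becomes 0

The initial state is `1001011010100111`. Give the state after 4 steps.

1000000110000000

1000111101000100
1000100110000000
1000000110000000
1000000110000000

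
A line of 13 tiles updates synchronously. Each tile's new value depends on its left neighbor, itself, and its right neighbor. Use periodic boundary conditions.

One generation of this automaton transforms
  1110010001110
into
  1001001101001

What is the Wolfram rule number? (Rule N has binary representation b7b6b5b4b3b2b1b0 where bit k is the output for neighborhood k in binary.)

57

position 1: 111 → 0  (bit 7 = 0)
position 2: 110 → 0  (bit 6 = 0)
position 12: 101 → 1  (bit 5 = 1)
position 3: 100 → 1  (bit 4 = 1)
position 0: 011 → 1  (bit 3 = 1)
position 5: 010 → 0  (bit 2 = 0)
position 4: 001 → 0  (bit 1 = 0)
position 7: 000 → 1  (bit 0 = 1)
bits b7..b0 = 00111001 = 57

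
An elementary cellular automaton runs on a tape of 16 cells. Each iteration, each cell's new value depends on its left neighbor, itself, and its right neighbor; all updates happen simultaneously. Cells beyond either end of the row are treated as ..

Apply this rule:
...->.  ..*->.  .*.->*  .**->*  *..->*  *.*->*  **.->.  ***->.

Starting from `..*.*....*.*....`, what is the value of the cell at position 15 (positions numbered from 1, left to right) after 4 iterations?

.

iteration 1: ..****...****...
iteration 2: ..*...*..*...*..
iteration 3: ..**..**.**..**.
iteration 4: ..*.*.*.**.*.*.*
position 15 holds .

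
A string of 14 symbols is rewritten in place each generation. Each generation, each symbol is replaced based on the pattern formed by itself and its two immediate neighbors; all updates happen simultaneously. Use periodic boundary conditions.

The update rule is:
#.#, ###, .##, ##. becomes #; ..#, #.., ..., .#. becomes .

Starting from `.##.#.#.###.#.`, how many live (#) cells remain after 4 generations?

11

.###.#.#####..
.####.######..
.###########..
.###########..
count of #: 11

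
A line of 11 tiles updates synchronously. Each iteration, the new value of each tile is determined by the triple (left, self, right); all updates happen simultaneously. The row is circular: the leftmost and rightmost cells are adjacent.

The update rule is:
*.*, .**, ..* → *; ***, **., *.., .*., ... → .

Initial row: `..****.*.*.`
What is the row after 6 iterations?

.*.*...**..

.**...*.*..
**...*.*...
*...*.*...*
...*.*...**
..*.*...**.
.*.*...**..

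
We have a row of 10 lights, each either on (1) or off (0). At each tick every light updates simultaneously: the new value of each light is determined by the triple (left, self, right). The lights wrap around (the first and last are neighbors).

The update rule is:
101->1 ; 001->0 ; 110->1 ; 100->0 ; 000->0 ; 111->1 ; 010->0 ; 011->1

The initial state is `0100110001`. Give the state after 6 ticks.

1000110000
0000110000
0000110000  (fixed point — unchanged through tick 6)

0000110000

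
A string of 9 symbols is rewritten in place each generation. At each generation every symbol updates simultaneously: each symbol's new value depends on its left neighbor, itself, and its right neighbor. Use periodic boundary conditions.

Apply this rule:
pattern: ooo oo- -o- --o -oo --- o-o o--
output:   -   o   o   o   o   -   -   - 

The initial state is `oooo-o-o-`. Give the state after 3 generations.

generation 1: o--o-o-o-
generation 2: o-oo-o-o-
generation 3: o-oo-o-o-

o-oo-o-o-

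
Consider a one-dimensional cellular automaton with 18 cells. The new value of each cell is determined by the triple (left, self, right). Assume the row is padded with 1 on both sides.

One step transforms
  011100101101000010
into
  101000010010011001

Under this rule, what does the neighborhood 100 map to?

At position 4 the neighborhood is 100; the next row has 0 there.

0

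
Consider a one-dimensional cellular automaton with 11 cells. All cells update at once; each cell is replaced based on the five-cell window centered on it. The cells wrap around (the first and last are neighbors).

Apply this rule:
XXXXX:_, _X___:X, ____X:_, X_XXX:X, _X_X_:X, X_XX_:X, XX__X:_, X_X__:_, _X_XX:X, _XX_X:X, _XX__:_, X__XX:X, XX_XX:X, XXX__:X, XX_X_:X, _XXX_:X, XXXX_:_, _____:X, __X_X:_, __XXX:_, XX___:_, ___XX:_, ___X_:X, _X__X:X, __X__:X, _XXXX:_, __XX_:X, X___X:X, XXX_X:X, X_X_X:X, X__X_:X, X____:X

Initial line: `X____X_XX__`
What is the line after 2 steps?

step 1: XXX_X_XX__X
step 2: __XXXXX__X_

__XXXXX__X_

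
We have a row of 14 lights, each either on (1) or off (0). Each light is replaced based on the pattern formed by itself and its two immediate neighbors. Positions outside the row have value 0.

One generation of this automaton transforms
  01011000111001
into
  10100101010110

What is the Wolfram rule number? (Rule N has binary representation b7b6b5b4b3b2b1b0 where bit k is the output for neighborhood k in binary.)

position 9: 111 → 1  (bit 7 = 1)
position 4: 110 → 0  (bit 6 = 0)
position 2: 101 → 1  (bit 5 = 1)
position 5: 100 → 1  (bit 4 = 1)
position 3: 011 → 0  (bit 3 = 0)
position 1: 010 → 0  (bit 2 = 0)
position 0: 001 → 1  (bit 1 = 1)
position 6: 000 → 0  (bit 0 = 0)
bits b7..b0 = 10110010 = 178

178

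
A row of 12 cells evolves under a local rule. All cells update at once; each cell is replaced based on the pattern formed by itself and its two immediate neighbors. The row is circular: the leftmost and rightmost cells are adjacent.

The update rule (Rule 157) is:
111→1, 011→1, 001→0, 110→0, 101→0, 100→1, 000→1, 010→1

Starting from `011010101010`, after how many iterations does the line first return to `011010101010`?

2

010010101011
011010101010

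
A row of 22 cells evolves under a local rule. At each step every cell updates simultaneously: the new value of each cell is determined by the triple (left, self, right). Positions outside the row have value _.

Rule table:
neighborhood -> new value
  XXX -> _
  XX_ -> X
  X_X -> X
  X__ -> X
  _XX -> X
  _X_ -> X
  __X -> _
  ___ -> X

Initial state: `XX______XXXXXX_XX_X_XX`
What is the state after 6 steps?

XXXXXXX_X____XXXXXXXXX
X_____XXXXXX_X_______X
XXXXX_X____XXXXXXXXX_X
X___XXXXXX_X_______XXX
XXX_X____XXXXXXXXX_X_X
X_XXXXXX_X_______XXXXX

X_XXXXXX_X_______XXXXX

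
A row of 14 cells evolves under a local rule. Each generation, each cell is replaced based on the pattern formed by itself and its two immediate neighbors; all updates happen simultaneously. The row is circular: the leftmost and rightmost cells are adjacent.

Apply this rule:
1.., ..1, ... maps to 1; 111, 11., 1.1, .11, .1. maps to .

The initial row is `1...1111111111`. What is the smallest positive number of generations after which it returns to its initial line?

.111..........
1...1111111111

2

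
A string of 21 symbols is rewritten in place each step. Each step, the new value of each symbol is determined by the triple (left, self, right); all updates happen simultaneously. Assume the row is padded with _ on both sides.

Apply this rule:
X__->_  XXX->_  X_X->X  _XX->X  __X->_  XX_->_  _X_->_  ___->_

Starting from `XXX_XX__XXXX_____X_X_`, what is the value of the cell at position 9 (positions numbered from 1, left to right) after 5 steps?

_

X__XX___X_________X__
___X_________________
_____________________
_____________________  (fixed point — unchanged through step 5)
position 9 holds _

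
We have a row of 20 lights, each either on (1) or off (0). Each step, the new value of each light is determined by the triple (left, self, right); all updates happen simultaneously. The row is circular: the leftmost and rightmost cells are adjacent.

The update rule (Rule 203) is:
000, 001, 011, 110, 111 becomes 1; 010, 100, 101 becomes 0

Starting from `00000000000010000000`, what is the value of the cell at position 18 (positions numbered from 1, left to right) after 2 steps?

1

step 1: 11111111111100111111
step 2: 11111111111101111111
position 18 holds 1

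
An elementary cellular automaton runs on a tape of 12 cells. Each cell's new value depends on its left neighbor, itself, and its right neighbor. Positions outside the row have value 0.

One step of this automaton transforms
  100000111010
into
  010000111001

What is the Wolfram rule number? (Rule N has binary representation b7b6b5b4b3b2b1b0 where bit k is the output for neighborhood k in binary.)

216

position 7: 111 → 1  (bit 7 = 1)
position 8: 110 → 1  (bit 6 = 1)
position 9: 101 → 0  (bit 5 = 0)
position 1: 100 → 1  (bit 4 = 1)
position 6: 011 → 1  (bit 3 = 1)
position 0: 010 → 0  (bit 2 = 0)
position 5: 001 → 0  (bit 1 = 0)
position 2: 000 → 0  (bit 0 = 0)
bits b7..b0 = 11011000 = 216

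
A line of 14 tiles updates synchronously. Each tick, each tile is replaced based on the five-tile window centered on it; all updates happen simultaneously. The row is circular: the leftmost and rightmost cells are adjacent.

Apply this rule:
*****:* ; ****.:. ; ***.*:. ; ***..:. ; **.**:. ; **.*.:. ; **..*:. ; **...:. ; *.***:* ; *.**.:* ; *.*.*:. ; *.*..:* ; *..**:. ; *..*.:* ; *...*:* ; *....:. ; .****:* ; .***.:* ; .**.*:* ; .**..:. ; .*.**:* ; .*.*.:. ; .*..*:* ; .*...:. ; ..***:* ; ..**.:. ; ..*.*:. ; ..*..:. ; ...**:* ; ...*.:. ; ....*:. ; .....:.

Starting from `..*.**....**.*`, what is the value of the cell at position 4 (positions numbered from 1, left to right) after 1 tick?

*

**.**....*.*.*
position 4 holds *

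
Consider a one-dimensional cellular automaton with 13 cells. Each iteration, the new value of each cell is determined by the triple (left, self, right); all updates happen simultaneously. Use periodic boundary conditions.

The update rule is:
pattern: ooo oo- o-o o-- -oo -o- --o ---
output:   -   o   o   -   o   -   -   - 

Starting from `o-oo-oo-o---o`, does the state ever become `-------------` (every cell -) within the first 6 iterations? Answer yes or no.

yes

oooooooo----o
-------o----o
-------------
all cells are - at iteration 3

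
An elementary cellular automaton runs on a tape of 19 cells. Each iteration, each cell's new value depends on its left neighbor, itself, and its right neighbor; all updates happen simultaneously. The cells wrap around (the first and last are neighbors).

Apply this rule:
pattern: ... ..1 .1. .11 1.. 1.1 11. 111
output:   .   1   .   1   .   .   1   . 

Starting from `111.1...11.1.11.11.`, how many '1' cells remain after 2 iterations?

8

1.1....111...11.11.
......11.1..111.11.
count of 1: 8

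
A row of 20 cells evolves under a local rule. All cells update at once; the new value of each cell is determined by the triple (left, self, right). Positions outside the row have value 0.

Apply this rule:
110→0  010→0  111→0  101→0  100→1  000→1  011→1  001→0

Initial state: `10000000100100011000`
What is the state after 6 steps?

01111110010011010111
01000001001010000100
00111100100001110011
10100010011101001010
00011001010000100001
11010100001110011100

11010100001110011100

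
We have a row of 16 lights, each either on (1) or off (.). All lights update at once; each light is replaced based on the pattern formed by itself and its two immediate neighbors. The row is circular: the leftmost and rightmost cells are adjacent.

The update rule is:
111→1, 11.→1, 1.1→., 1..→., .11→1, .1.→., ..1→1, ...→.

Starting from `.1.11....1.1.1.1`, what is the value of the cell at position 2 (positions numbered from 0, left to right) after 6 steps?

step 1: ...11...1.......
step 2: ..111..1........
step 3: .1111.1.........
step 4: 11111...........
step 5: 11111..........1
step 6: 11111.........11
position 2 holds 1

1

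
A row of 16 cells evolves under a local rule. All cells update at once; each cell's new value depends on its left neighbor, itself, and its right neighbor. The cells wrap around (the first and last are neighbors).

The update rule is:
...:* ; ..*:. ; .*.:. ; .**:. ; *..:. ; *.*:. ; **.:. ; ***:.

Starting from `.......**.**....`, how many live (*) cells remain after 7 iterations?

9

******.......***
.......*****....
******.......***  (repeats iteration 1; period 2)
iteration 7: ******.......***
count of *: 9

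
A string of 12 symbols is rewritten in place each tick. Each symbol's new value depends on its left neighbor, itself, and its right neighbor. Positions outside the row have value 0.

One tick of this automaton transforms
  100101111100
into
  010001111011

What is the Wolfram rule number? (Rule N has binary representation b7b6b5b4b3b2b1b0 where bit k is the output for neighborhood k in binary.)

position 6: 111 → 1  (bit 7 = 1)
position 9: 110 → 0  (bit 6 = 0)
position 4: 101 → 0  (bit 5 = 0)
position 1: 100 → 1  (bit 4 = 1)
position 5: 011 → 1  (bit 3 = 1)
position 0: 010 → 0  (bit 2 = 0)
position 2: 001 → 0  (bit 1 = 0)
position 11: 000 → 1  (bit 0 = 1)
bits b7..b0 = 10011001 = 153

153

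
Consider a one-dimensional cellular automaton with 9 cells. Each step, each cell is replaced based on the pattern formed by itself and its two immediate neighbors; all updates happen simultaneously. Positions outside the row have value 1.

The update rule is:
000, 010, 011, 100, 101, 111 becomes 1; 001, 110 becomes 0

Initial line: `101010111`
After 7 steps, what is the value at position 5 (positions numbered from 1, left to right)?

011111111
111111111
111111111  (fixed point — unchanged through step 7)
position 5 holds 1

1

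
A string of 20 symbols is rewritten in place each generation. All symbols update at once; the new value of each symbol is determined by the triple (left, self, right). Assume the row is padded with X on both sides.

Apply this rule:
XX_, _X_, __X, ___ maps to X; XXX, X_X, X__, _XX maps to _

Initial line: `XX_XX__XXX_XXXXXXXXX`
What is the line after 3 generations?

_X__X_X__X__________
_X_XX_X_XX_XXXXXXXXX
_X__X_X__X__________

_X__X_X__X__________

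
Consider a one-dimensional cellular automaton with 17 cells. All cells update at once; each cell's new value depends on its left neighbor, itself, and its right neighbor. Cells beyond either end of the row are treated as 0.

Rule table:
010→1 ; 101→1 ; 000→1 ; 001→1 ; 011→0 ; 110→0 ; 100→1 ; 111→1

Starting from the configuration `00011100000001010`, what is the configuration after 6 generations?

generation 1: 11101011111111111
generation 2: 01011101111111110
generation 3: 11101010111111101
generation 4: 01011111011111011
generation 5: 11101110101110100
generation 6: 01010101110101111

01010101110101111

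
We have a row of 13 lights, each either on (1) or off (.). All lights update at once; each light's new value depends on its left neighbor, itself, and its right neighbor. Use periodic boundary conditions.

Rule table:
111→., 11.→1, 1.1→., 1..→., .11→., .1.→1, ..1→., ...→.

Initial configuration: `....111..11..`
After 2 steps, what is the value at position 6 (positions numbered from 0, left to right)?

1

......1...1..
......1...1..
position 6 holds 1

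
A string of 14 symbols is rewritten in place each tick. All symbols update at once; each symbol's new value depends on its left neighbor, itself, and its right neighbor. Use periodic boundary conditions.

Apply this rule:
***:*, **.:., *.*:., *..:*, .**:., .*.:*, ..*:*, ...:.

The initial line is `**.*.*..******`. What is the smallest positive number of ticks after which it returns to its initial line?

*..*.***.*****
.***..*...****
..*.****.*.**.
.**..**..*...*
...**..****.**
*.*..**.**....
*.***.....*..*
...*.*...****.
..**.**.*.**.*
**......*....*
*.*....***..*.
*.**..*.*.***.
*...***.*..*..
**.*.*..******

14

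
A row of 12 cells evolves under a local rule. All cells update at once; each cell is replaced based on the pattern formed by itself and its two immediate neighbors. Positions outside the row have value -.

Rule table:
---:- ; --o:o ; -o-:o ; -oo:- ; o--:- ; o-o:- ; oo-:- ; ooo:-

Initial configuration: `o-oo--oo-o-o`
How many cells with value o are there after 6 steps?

5

step 1: o----o---o-o
step 2: o---oo--oo-o
step 3: o--o---o---o
step 4: o-oo--oo--oo
step 5: o----o---o--
step 6: o---oo--oo--
count of o: 5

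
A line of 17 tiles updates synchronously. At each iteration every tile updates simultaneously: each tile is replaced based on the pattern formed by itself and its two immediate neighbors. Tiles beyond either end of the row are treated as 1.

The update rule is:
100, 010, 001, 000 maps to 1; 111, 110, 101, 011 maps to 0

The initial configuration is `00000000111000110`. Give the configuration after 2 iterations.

iteration 1: 11111111000111000
iteration 2: 00000000111000111

00000000111000111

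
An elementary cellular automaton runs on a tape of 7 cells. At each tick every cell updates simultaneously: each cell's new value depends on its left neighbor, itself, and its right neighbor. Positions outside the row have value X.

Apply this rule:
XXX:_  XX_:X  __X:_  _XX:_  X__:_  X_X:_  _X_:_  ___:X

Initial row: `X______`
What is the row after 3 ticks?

X_XX___

tick 1: X_XXXX_
tick 2: X____X_
tick 3: X_XX___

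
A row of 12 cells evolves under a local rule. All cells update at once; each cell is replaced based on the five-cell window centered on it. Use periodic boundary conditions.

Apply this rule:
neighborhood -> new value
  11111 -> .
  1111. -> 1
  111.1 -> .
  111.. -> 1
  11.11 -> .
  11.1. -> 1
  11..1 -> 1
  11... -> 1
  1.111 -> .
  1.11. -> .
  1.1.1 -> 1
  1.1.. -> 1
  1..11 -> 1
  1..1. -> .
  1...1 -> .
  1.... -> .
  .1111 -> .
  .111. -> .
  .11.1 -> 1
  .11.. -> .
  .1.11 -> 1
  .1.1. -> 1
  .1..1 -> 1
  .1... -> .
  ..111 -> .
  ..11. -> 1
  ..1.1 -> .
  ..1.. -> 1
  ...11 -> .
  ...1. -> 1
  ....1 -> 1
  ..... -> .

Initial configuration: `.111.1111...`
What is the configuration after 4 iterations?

111..11..111

iteration 1: .......111.1
iteration 2: .....1....11
iteration 3: 1..111..1.1.
iteration 4: 111..11..111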